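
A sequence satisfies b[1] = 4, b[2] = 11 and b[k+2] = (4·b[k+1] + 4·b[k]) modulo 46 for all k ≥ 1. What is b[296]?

0

Listing terms: b[1] = 4, b[2] = 11, b[3] = 14, b[4] = 8, b[5] = 42, b[6] = 16, b[7] = 2, b[8] = 26, b[9] = 20, b[10] = 0, b[11] = 34, b[12] = 44, b[13] = 36, b[14] = 44, b[15] = 44, b[16] = 30, b[17] = 20, b[18] = 16, b[19] = 6, b[20] = 42, b[21] = 8, b[22] = 16, b[23] = 4, b[24] = 34, b[25] = 14, b[26] = 8.
Since (b[25], b[26]) = (b[3], b[4]) = (14, 8) (two consecutive terms determine the rest), the sequence is eventually periodic: after a pre-period of length 2 it cycles with period 22.
For k ≥ 3, b[k] depends only on (k - 3) mod 22. (296 - 3) mod 22 = 7, so b[296] = b[10] = 0.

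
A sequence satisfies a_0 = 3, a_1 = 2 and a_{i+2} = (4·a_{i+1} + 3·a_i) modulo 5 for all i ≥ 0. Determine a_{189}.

2

Listing terms: a_0 = 3,  a_1 = 2,  a_2 = 2,  a_3 = 4,  a_4 = 2,  a_5 = 0,  a_6 = 1,  a_7 = 4,  a_8 = 4,  a_9 = 3,  a_{10} = 4,  a_{11} = 0,  a_{12} = 2,  a_{13} = 3,  a_{14} = 3,  a_{15} = 1,  a_{16} = 3,  a_{17} = 0,  a_{18} = 4,  a_{19} = 1,  a_{20} = 1,  a_{21} = 2,  a_{22} = 1,  a_{23} = 0,  a_{24} = 3,  a_{25} = 2.
Since (a_{24}, a_{25}) = (a_0, a_1) = (3, 2) (two consecutive terms determine the rest), the sequence is periodic with period 24.
(189 - 0) mod 24 = 21, so a_{189} = a_{21} = 2.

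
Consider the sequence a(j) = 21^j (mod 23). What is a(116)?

18

Computing terms: a(0) = 1; a(1) = 21; a(2) = 4; a(3) = 15; a(4) = 16; a(5) = 14; a(6) = 18; a(7) = 10; a(8) = 3; a(9) = 17; a(10) = 12; a(11) = 22; a(12) = 2; a(13) = 19; a(14) = 8; a(15) = 7; a(16) = 9; a(17) = 5; a(18) = 13; a(19) = 20; a(20) = 6; a(21) = 11; a(22) = 1.
Since a(22) = a(0) = 1, the sequence is periodic with period 22.
So a(116) = a(0 + ((116-0) mod 22)) = a(6) = 18.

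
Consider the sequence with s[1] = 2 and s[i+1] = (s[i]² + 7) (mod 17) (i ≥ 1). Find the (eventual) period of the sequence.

Computing terms: s[1] = 2,  s[2] = 11,  s[3] = 9,  s[4] = 3,  s[5] = 16,  s[6] = 8,  s[7] = 3.
Since s[7] = s[4] = 3, the sequence is eventually periodic: after a pre-period of length 3 it cycles with period 3.

3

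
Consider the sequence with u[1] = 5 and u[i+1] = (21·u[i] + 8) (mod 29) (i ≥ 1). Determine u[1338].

16

We have u[1] = 5; u[2] = 26; u[3] = 3; u[4] = 13; u[5] = 20; u[6] = 22; u[7] = 6; u[8] = 18; u[9] = 9; u[10] = 23; u[11] = 27; u[12] = 24; u[13] = 19; u[14] = 1; u[15] = 0; u[16] = 8; u[17] = 2; u[18] = 21; u[19] = 14; u[20] = 12; u[21] = 28; u[22] = 16; u[23] = 25; u[24] = 11; u[25] = 7; u[26] = 10; u[27] = 15; u[28] = 4; u[29] = 5.
Since u[29] = u[1] = 5, the sequence is periodic with period 28.
So u[1338] = u[1 + ((1338-1) mod 28)] = u[22] = 16.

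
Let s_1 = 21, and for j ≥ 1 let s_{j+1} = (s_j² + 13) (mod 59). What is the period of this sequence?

s_1 = 21,  s_2 = 41,  s_3 = 42,  s_4 = 7,  s_5 = 3,  s_6 = 22,  s_7 = 25,  s_8 = 48,  s_9 = 16,  s_{10} = 33,  s_{11} = 40,  s_{12} = 20,  s_{13} = 0,  s_{14} = 13,  s_{15} = 5,  s_{16} = 38,  s_{17} = 41.
Since s_{17} = s_2 = 41, the sequence is eventually periodic: after a pre-period of length 1 it cycles with period 15.

15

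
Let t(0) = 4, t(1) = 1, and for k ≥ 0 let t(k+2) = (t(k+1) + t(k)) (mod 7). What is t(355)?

We have t(0) = 4; t(1) = 1; t(2) = 5; t(3) = 6; t(4) = 4; t(5) = 3; t(6) = 0; t(7) = 3; t(8) = 3; t(9) = 6; t(10) = 2; t(11) = 1; t(12) = 3; t(13) = 4; t(14) = 0; t(15) = 4; t(16) = 4; t(17) = 1.
Since (t(16), t(17)) = (t(0), t(1)) = (4, 1) (two consecutive terms determine the rest), the sequence is periodic with period 16.
(355 - 0) mod 16 = 3, so t(355) = t(3) = 6.

6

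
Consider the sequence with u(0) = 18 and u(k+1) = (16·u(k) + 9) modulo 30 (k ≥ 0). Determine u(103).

15

u(0) = 18,  u(1) = 27,  u(2) = 21,  u(3) = 15,  u(4) = 9,  u(5) = 3,  u(6) = 27.
Since u(6) = u(1) = 27, the sequence is eventually periodic: after a pre-period of length 1 it cycles with period 5.
For k ≥ 1, u(k) depends only on (k - 1) mod 5. (103 - 1) mod 5 = 2, so u(103) = u(3) = 15.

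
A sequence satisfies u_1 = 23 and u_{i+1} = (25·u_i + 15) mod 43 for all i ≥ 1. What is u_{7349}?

42

Listing terms: u_1 = 23,  u_2 = 31,  u_3 = 16,  u_4 = 28,  u_5 = 27,  u_6 = 2,  u_7 = 22,  u_8 = 6,  u_9 = 36,  u_{10} = 12,  u_{11} = 14,  u_{12} = 21,  u_{13} = 24,  u_{14} = 13,  u_{15} = 39,  u_{16} = 1,  u_{17} = 40,  u_{18} = 26,  u_{19} = 20,  u_{20} = 42,  u_{21} = 33,  u_{22} = 23.
Since u_{22} = u_1 = 23, the sequence is periodic with period 21.
So u_{7349} = u_{1 + ((7349-1) mod 21)} = u_{20} = 42.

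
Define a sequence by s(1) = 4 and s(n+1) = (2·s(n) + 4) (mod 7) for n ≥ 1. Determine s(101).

5

s(1) = 4; s(2) = 5; s(3) = 0; s(4) = 4.
Since s(4) = s(1) = 4, the sequence is periodic with period 3.
(101 - 1) mod 3 = 1, so s(101) = s(2) = 5.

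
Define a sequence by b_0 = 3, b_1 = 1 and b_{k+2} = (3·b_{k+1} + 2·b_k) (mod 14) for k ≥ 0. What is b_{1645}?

Computing terms: b_0 = 3, b_1 = 1, b_2 = 9, b_3 = 1, b_4 = 7, b_5 = 9, b_6 = 13, b_7 = 1, b_8 = 1, b_9 = 5, b_{10} = 3, b_{11} = 5, b_{12} = 7, b_{13} = 3, b_{14} = 9, b_{15} = 5, b_{16} = 5, b_{17} = 11, b_{18} = 1, b_{19} = 11, b_{20} = 7, b_{21} = 1, b_{22} = 3, b_{23} = 11, b_{24} = 11, b_{25} = 13, b_{26} = 5, b_{27} = 13, b_{28} = 7, b_{29} = 5, b_{30} = 1, b_{31} = 13, b_{32} = 13, b_{33} = 9, b_{34} = 11, b_{35} = 9, b_{36} = 7, b_{37} = 11, b_{38} = 5, b_{39} = 9, b_{40} = 9, b_{41} = 3, b_{42} = 13, b_{43} = 3, b_{44} = 7, b_{45} = 13, b_{46} = 11, b_{47} = 3, b_{48} = 3, b_{49} = 1.
Since (b_{48}, b_{49}) = (b_0, b_1) = (3, 1) (two consecutive terms determine the rest), the sequence is periodic with period 48.
So b_{1645} = b_{0 + ((1645-0) mod 48)} = b_{13} = 3.

3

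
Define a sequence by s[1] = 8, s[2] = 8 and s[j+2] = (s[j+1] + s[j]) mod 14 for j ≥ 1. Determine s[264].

0

s[1] = 8; s[2] = 8; s[3] = 2; s[4] = 10; s[5] = 12; s[6] = 8; s[7] = 6; s[8] = 0; s[9] = 6; s[10] = 6; s[11] = 12; s[12] = 4; s[13] = 2; s[14] = 6; s[15] = 8; s[16] = 0; s[17] = 8; s[18] = 8.
The sequence repeats with period 16.
So s[264] = s[1 + ((264-1) mod 16)] = s[8] = 0.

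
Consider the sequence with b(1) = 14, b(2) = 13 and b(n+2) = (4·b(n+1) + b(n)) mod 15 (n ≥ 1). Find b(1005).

4

Computing terms: b(1) = 14; b(2) = 13; b(3) = 6; b(4) = 7; b(5) = 4; b(6) = 8; b(7) = 6; b(8) = 2; b(9) = 14; b(10) = 13.
The sequence repeats with period 8.
(1005 - 1) mod 8 = 4, so b(1005) = b(5) = 4.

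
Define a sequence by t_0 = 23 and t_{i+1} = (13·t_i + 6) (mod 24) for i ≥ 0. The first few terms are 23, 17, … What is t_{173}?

We have t_0 = 23; t_1 = 17; t_2 = 11; t_3 = 5; t_4 = 23.
Since t_4 = t_0 = 23, the sequence is periodic with period 4.
(173 - 0) mod 4 = 1, so t_{173} = t_1 = 17.

17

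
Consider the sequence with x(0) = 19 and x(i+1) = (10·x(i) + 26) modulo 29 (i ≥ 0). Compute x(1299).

x(0) = 19,  x(1) = 13,  x(2) = 11,  x(3) = 20,  x(4) = 23,  x(5) = 24,  x(6) = 5,  x(7) = 18,  x(8) = 3,  x(9) = 27,  x(10) = 6,  x(11) = 28,  x(12) = 16,  x(13) = 12,  x(14) = 1,  x(15) = 7,  x(16) = 9,  x(17) = 0,  x(18) = 26,  x(19) = 25,  x(20) = 15,  x(21) = 2,  x(22) = 17,  x(23) = 22,  x(24) = 14,  x(25) = 21,  x(26) = 4,  x(27) = 8,  x(28) = 19.
Since x(28) = x(0) = 19, the sequence is periodic with period 28.
(1299 - 0) mod 28 = 11, so x(1299) = x(11) = 28.

28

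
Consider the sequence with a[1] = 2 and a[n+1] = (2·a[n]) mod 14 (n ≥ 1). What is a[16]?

2

We have a[1] = 2,  a[2] = 4,  a[3] = 8,  a[4] = 2.
The sequence repeats with period 3.
So a[16] = a[1 + ((16-1) mod 3)] = a[1] = 2.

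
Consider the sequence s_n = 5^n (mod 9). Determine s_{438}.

1

We have s_0 = 1, s_1 = 5, s_2 = 7, s_3 = 8, s_4 = 4, s_5 = 2, s_6 = 1.
The sequence repeats with period 6.
(438 - 0) mod 6 = 0, so s_{438} = s_0 = 1.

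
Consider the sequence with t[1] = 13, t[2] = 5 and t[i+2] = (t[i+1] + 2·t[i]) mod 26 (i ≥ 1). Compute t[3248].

Listing terms: t[1] = 13; t[2] = 5; t[3] = 5; t[4] = 15; t[5] = 25; t[6] = 3; t[7] = 1; t[8] = 7; t[9] = 9; t[10] = 23; t[11] = 15; t[12] = 9; t[13] = 13; t[14] = 5.
The sequence repeats with period 12.
(3248 - 1) mod 12 = 7, so t[3248] = t[8] = 7.

7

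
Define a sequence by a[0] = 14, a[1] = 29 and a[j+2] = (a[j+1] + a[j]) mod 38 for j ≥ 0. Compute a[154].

a[0] = 14, a[1] = 29, a[2] = 5, a[3] = 34, a[4] = 1, a[5] = 35, a[6] = 36, a[7] = 33, a[8] = 31, a[9] = 26, a[10] = 19, a[11] = 7, a[12] = 26, a[13] = 33, a[14] = 21, a[15] = 16, a[16] = 37, a[17] = 15, a[18] = 14, a[19] = 29.
The sequence repeats with period 18.
So a[154] = a[0 + ((154-0) mod 18)] = a[10] = 19.

19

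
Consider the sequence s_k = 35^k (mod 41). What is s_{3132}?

s_0 = 1, s_1 = 35, s_2 = 36, s_3 = 30, s_4 = 25, s_5 = 14, s_6 = 39, s_7 = 12, s_8 = 10, s_9 = 22, s_{10} = 32, s_{11} = 13, s_{12} = 4, s_{13} = 17, s_{14} = 21, s_{15} = 38, s_{16} = 18, s_{17} = 15, s_{18} = 33, s_{19} = 7, s_{20} = 40, s_{21} = 6, s_{22} = 5, s_{23} = 11, s_{24} = 16, s_{25} = 27, s_{26} = 2, s_{27} = 29, s_{28} = 31, s_{29} = 19, s_{30} = 9, s_{31} = 28, s_{32} = 37, s_{33} = 24, s_{34} = 20, s_{35} = 3, s_{36} = 23, s_{37} = 26, s_{38} = 8, s_{39} = 34, s_{40} = 1.
Since s_{40} = s_0 = 1, the sequence is periodic with period 40.
(3132 - 0) mod 40 = 12, so s_{3132} = s_{12} = 4.

4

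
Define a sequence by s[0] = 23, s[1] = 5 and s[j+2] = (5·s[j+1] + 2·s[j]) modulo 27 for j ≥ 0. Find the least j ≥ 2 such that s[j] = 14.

3

Computing terms: s[0] = 23; s[1] = 5; s[2] = 17; s[3] = 14; s[4] = 23; s[5] = 8; s[6] = 5; s[7] = 14; s[8] = 26; s[9] = 23; s[10] = 5.
Since (s[9], s[10]) = (s[0], s[1]) = (23, 5) (two consecutive terms determine the rest), the sequence is periodic with period 9.
The value 14 first appears (with j ≥ 2) at s[3].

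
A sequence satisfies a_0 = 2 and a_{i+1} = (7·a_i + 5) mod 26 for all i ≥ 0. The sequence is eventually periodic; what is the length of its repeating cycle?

Listing terms: a_0 = 2; a_1 = 19; a_2 = 8; a_3 = 9; a_4 = 16; a_5 = 13; a_6 = 18; a_7 = 1; a_8 = 12; a_9 = 11; a_{10} = 4; a_{11} = 7; a_{12} = 2.
The sequence repeats with period 12.

12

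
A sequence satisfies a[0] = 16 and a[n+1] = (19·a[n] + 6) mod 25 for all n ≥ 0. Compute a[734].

1

Listing terms: a[0] = 16; a[1] = 10; a[2] = 21; a[3] = 5; a[4] = 1; a[5] = 0; a[6] = 6; a[7] = 20; a[8] = 11; a[9] = 15; a[10] = 16.
Since a[10] = a[0] = 16, the sequence is periodic with period 10.
(734 - 0) mod 10 = 4, so a[734] = a[4] = 1.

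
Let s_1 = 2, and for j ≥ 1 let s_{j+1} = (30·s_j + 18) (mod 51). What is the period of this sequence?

4

s_1 = 2, s_2 = 27, s_3 = 12, s_4 = 21, s_5 = 36, s_6 = 27.
Since s_6 = s_2 = 27, the sequence is eventually periodic: after a pre-period of length 1 it cycles with period 4.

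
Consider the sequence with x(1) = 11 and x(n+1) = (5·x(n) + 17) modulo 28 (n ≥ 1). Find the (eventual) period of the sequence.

12

We have x(1) = 11; x(2) = 16; x(3) = 13; x(4) = 26; x(5) = 7; x(6) = 24; x(7) = 25; x(8) = 2; x(9) = 27; x(10) = 12; x(11) = 21; x(12) = 10; x(13) = 11.
The sequence repeats with period 12.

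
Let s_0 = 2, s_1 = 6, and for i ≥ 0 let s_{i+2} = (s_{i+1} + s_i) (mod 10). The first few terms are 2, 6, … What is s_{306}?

8

Listing terms: s_0 = 2, s_1 = 6, s_2 = 8, s_3 = 4, s_4 = 2, s_5 = 6.
The sequence repeats with period 4.
(306 - 0) mod 4 = 2, so s_{306} = s_2 = 8.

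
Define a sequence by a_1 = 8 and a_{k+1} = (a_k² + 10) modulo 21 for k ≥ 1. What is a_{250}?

Listing terms: a_1 = 8,  a_2 = 11,  a_3 = 5,  a_4 = 14,  a_5 = 17,  a_6 = 5.
Since a_6 = a_3 = 5, the sequence is eventually periodic: after a pre-period of length 2 it cycles with period 3.
For k ≥ 3, a_k depends only on (k - 3) mod 3. (250 - 3) mod 3 = 1, so a_{250} = a_4 = 14.

14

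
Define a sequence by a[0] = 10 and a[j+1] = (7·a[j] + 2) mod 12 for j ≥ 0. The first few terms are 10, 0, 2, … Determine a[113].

8

Listing terms: a[0] = 10, a[1] = 0, a[2] = 2, a[3] = 4, a[4] = 6, a[5] = 8, a[6] = 10.
Since a[6] = a[0] = 10, the sequence is periodic with period 6.
(113 - 0) mod 6 = 5, so a[113] = a[5] = 8.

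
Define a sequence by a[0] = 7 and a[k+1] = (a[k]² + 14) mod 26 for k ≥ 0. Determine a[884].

1

Computing terms: a[0] = 7,  a[1] = 11,  a[2] = 5,  a[3] = 13,  a[4] = 1,  a[5] = 15,  a[6] = 5.
Since a[6] = a[2] = 5, the sequence is eventually periodic: after a pre-period of length 2 it cycles with period 4.
For k ≥ 2, a[k] depends only on (k - 2) mod 4. (884 - 2) mod 4 = 2, so a[884] = a[4] = 1.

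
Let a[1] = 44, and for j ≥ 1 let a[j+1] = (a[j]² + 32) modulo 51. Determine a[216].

a[1] = 44; a[2] = 30; a[3] = 14; a[4] = 24; a[5] = 47; a[6] = 48; a[7] = 41; a[8] = 30.
Since a[8] = a[2] = 30, the sequence is eventually periodic: after a pre-period of length 1 it cycles with period 6.
For j ≥ 2, a[j] depends only on (j - 2) mod 6. (216 - 2) mod 6 = 4, so a[216] = a[6] = 48.

48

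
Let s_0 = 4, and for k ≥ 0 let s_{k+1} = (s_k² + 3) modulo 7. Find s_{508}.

5

Listing terms: s_0 = 4; s_1 = 5; s_2 = 0; s_3 = 3; s_4 = 5.
Since s_4 = s_1 = 5, the sequence is eventually periodic: after a pre-period of length 1 it cycles with period 3.
For k ≥ 1, s_k depends only on (k - 1) mod 3. (508 - 1) mod 3 = 0, so s_{508} = s_1 = 5.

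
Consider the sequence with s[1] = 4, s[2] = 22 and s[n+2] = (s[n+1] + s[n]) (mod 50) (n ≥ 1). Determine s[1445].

s[1] = 4; s[2] = 22; s[3] = 26; s[4] = 48; s[5] = 24; s[6] = 22; s[7] = 46; s[8] = 18; s[9] = 14; s[10] = 32; s[11] = 46; s[12] = 28; s[13] = 24; s[14] = 2; s[15] = 26; s[16] = 28; s[17] = 4; s[18] = 32; s[19] = 36; s[20] = 18; s[21] = 4; s[22] = 22.
The sequence repeats with period 20.
So s[1445] = s[1 + ((1445-1) mod 20)] = s[5] = 24.

24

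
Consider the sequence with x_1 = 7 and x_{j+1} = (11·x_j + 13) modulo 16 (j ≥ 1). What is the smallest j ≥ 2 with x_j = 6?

4

Listing terms: x_1 = 7; x_2 = 10; x_3 = 11; x_4 = 6; x_5 = 15; x_6 = 2; x_7 = 3; x_8 = 14; x_9 = 7.
Since x_9 = x_1 = 7, the sequence is periodic with period 8.
The value 6 first appears (with j ≥ 2) at x_4.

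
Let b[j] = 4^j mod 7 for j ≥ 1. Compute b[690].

1

b[1] = 4, b[2] = 2, b[3] = 1, b[4] = 4.
The sequence repeats with period 3.
So b[690] = b[1 + ((690-1) mod 3)] = b[3] = 1.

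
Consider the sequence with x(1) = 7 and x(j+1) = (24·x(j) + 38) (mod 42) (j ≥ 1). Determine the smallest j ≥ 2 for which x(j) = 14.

7

We have x(1) = 7,  x(2) = 38,  x(3) = 26,  x(4) = 32,  x(5) = 8,  x(6) = 20,  x(7) = 14,  x(8) = 38.
Since x(8) = x(2) = 38, the sequence is eventually periodic: after a pre-period of length 1 it cycles with period 6.
The value 14 first appears (with j ≥ 2) at x(7).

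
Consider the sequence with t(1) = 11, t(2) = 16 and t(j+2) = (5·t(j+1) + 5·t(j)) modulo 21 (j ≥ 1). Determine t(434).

16

t(1) = 11,  t(2) = 16,  t(3) = 9,  t(4) = 20,  t(5) = 19,  t(6) = 6,  t(7) = 20,  t(8) = 4,  t(9) = 15,  t(10) = 11,  t(11) = 4,  t(12) = 12,  t(13) = 17,  t(14) = 19,  t(15) = 12,  t(16) = 8,  t(17) = 16,  t(18) = 15,  t(19) = 8,  t(20) = 10,  t(21) = 6,  t(22) = 17,  t(23) = 10,  t(24) = 9,  t(25) = 11,  t(26) = 16.
The sequence repeats with period 24.
So t(434) = t(1 + ((434-1) mod 24)) = t(2) = 16.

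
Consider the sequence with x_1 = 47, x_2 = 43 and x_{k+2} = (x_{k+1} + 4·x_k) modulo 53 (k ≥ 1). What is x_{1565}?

Listing terms: x_1 = 47,  x_2 = 43,  x_3 = 19,  x_4 = 32,  x_5 = 2,  x_6 = 24,  x_7 = 32,  x_8 = 22,  x_9 = 44,  x_{10} = 26,  x_{11} = 43,  x_{12} = 41,  x_{13} = 1,  x_{14} = 6,  x_{15} = 10,  x_{16} = 34,  x_{17} = 21,  x_{18} = 51,  x_{19} = 29,  x_{20} = 21,  x_{21} = 31,  x_{22} = 9,  x_{23} = 27,  x_{24} = 10,  x_{25} = 12,  x_{26} = 52,  x_{27} = 47,  x_{28} = 43.
Since (x_{27}, x_{28}) = (x_1, x_2) = (47, 43) (two consecutive terms determine the rest), the sequence is periodic with period 26.
So x_{1565} = x_{1 + ((1565-1) mod 26)} = x_5 = 2.

2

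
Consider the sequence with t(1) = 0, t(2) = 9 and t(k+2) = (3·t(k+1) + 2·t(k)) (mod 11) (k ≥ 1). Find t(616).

0

Listing terms: t(1) = 0, t(2) = 9, t(3) = 5, t(4) = 0, t(5) = 10, t(6) = 8, t(7) = 0, t(8) = 5, t(9) = 4, t(10) = 0, t(11) = 8, t(12) = 2, t(13) = 0, t(14) = 4, t(15) = 1, t(16) = 0, t(17) = 2, t(18) = 6, t(19) = 0, t(20) = 1, t(21) = 3, t(22) = 0, t(23) = 6, t(24) = 7, t(25) = 0, t(26) = 3, t(27) = 9, t(28) = 0, t(29) = 7, t(30) = 10, t(31) = 0, t(32) = 9.
The sequence repeats with period 30.
So t(616) = t(1 + ((616-1) mod 30)) = t(16) = 0.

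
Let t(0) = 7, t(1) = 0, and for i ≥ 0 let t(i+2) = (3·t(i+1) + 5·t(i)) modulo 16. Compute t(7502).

Computing terms: t(0) = 7, t(1) = 0, t(2) = 3, t(3) = 9, t(4) = 10, t(5) = 11, t(6) = 3, t(7) = 0, t(8) = 15, t(9) = 13, t(10) = 2, t(11) = 7, t(12) = 15, t(13) = 0, t(14) = 11, t(15) = 1, t(16) = 10, t(17) = 3, t(18) = 11, t(19) = 0, t(20) = 7, t(21) = 5, t(22) = 2, t(23) = 15, t(24) = 7, t(25) = 0.
Since (t(24), t(25)) = (t(0), t(1)) = (7, 0) (two consecutive terms determine the rest), the sequence is periodic with period 24.
(7502 - 0) mod 24 = 14, so t(7502) = t(14) = 11.

11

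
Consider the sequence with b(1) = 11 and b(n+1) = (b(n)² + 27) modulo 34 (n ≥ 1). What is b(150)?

We have b(1) = 11, b(2) = 12, b(3) = 1, b(4) = 28, b(5) = 29, b(6) = 18, b(7) = 11.
The sequence repeats with period 6.
(150 - 1) mod 6 = 5, so b(150) = b(6) = 18.

18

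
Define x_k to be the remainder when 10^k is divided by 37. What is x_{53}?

Listing terms: x_1 = 10; x_2 = 26; x_3 = 1; x_4 = 10.
The sequence repeats with period 3.
(53 - 1) mod 3 = 1, so x_{53} = x_2 = 26.

26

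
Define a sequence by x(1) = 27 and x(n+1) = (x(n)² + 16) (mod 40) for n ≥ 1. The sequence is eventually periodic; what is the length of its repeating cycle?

We have x(1) = 27; x(2) = 25; x(3) = 1; x(4) = 17; x(5) = 25.
Since x(5) = x(2) = 25, the sequence is eventually periodic: after a pre-period of length 1 it cycles with period 3.

3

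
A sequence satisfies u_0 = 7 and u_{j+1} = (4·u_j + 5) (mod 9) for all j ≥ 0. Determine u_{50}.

8

Computing terms: u_0 = 7, u_1 = 6, u_2 = 2, u_3 = 4, u_4 = 3, u_5 = 8, u_6 = 1, u_7 = 0, u_8 = 5, u_9 = 7.
Since u_9 = u_0 = 7, the sequence is periodic with period 9.
So u_{50} = u_{0 + ((50-0) mod 9)} = u_5 = 8.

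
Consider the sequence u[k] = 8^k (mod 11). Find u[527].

2

u[0] = 1, u[1] = 8, u[2] = 9, u[3] = 6, u[4] = 4, u[5] = 10, u[6] = 3, u[7] = 2, u[8] = 5, u[9] = 7, u[10] = 1.
Since u[10] = u[0] = 1, the sequence is periodic with period 10.
So u[527] = u[0 + ((527-0) mod 10)] = u[7] = 2.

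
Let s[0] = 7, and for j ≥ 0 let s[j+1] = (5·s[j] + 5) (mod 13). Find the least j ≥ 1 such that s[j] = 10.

2

Listing terms: s[0] = 7,  s[1] = 1,  s[2] = 10,  s[3] = 3,  s[4] = 7.
The sequence repeats with period 4.
The value 10 first appears (with j ≥ 1) at s[2].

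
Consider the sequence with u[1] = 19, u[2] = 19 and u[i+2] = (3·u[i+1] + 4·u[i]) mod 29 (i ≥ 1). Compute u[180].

We have u[1] = 19, u[2] = 19, u[3] = 17, u[4] = 11, u[5] = 14, u[6] = 28, u[7] = 24, u[8] = 10, u[9] = 10, u[10] = 12, u[11] = 18, u[12] = 15, u[13] = 1, u[14] = 5, u[15] = 19, u[16] = 19.
The sequence repeats with period 14.
So u[180] = u[1 + ((180-1) mod 14)] = u[12] = 15.

15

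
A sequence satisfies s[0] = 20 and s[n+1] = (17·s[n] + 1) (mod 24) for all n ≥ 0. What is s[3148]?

8

s[0] = 20, s[1] = 5, s[2] = 14, s[3] = 23, s[4] = 8, s[5] = 17, s[6] = 2, s[7] = 11, s[8] = 20.
The sequence repeats with period 8.
(3148 - 0) mod 8 = 4, so s[3148] = s[4] = 8.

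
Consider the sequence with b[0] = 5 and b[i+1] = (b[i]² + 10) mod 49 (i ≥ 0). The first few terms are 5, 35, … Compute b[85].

We have b[0] = 5,  b[1] = 35,  b[2] = 10,  b[3] = 12,  b[4] = 7,  b[5] = 10.
Since b[5] = b[2] = 10, the sequence is eventually periodic: after a pre-period of length 2 it cycles with period 3.
For i ≥ 2, b[i] depends only on (i - 2) mod 3. (85 - 2) mod 3 = 2, so b[85] = b[4] = 7.

7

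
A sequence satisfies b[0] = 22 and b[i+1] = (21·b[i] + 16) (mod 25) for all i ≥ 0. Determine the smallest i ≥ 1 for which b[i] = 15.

18

b[0] = 22,  b[1] = 3,  b[2] = 4,  b[3] = 0,  b[4] = 16,  b[5] = 2,  b[6] = 8,  b[7] = 9,  b[8] = 5,  b[9] = 21,  b[10] = 7,  b[11] = 13,  b[12] = 14,  b[13] = 10,  b[14] = 1,  b[15] = 12,  b[16] = 18,  b[17] = 19,  b[18] = 15,  b[19] = 6,  b[20] = 17,  b[21] = 23,  b[22] = 24,  b[23] = 20,  b[24] = 11,  b[25] = 22.
Since b[25] = b[0] = 22, the sequence is periodic with period 25.
The value 15 first appears (with i ≥ 1) at b[18].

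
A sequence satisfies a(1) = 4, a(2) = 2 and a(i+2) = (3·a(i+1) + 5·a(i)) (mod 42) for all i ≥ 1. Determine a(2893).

4

Listing terms: a(1) = 4; a(2) = 2; a(3) = 26; a(4) = 4; a(5) = 16; a(6) = 26; a(7) = 32; a(8) = 16; a(9) = 40; a(10) = 32; a(11) = 2; a(12) = 40; a(13) = 4; a(14) = 2.
The sequence repeats with period 12.
So a(2893) = a(1 + ((2893-1) mod 12)) = a(1) = 4.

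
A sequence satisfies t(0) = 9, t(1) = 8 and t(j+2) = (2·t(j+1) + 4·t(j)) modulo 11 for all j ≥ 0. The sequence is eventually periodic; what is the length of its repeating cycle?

t(0) = 9, t(1) = 8, t(2) = 8, t(3) = 4, t(4) = 7, t(5) = 8, t(6) = 0, t(7) = 10, t(8) = 9, t(9) = 3, t(10) = 9, t(11) = 8.
Since (t(10), t(11)) = (t(0), t(1)) = (9, 8) (two consecutive terms determine the rest), the sequence is periodic with period 10.

10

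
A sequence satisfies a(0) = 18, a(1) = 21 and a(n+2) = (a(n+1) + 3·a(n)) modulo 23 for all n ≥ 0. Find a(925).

21

We have a(0) = 18; a(1) = 21; a(2) = 6; a(3) = 0; a(4) = 18; a(5) = 18; a(6) = 3; a(7) = 11; a(8) = 20; a(9) = 7; a(10) = 21; a(11) = 19; a(12) = 13; a(13) = 1; a(14) = 17; a(15) = 20; a(16) = 2; a(17) = 16; a(18) = 22; a(19) = 1; a(20) = 21; a(21) = 1; a(22) = 18; a(23) = 21.
Since (a(22), a(23)) = (a(0), a(1)) = (18, 21) (two consecutive terms determine the rest), the sequence is periodic with period 22.
So a(925) = a(0 + ((925-0) mod 22)) = a(1) = 21.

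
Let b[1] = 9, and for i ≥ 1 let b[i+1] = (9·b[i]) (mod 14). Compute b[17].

b[1] = 9,  b[2] = 11,  b[3] = 1,  b[4] = 9.
The sequence repeats with period 3.
So b[17] = b[1 + ((17-1) mod 3)] = b[2] = 11.

11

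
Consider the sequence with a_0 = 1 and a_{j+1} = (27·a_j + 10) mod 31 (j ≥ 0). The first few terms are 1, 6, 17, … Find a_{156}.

29

Listing terms: a_0 = 1; a_1 = 6; a_2 = 17; a_3 = 4; a_4 = 25; a_5 = 3; a_6 = 29; a_7 = 18; a_8 = 0; a_9 = 10; a_{10} = 1.
Since a_{10} = a_0 = 1, the sequence is periodic with period 10.
So a_{156} = a_{0 + ((156-0) mod 10)} = a_6 = 29.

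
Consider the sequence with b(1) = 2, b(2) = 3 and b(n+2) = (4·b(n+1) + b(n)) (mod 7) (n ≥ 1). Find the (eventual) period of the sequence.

Computing terms: b(1) = 2; b(2) = 3; b(3) = 0; b(4) = 3; b(5) = 5; b(6) = 2; b(7) = 6; b(8) = 5; b(9) = 5; b(10) = 4; b(11) = 0; b(12) = 4; b(13) = 2; b(14) = 5; b(15) = 1; b(16) = 2; b(17) = 2; b(18) = 3.
The sequence repeats with period 16.

16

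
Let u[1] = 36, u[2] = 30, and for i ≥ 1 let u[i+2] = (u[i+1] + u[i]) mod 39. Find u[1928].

Listing terms: u[1] = 36; u[2] = 30; u[3] = 27; u[4] = 18; u[5] = 6; u[6] = 24; u[7] = 30; u[8] = 15; u[9] = 6; u[10] = 21; u[11] = 27; u[12] = 9; u[13] = 36; u[14] = 6; u[15] = 3; u[16] = 9; u[17] = 12; u[18] = 21; u[19] = 33; u[20] = 15; u[21] = 9; u[22] = 24; u[23] = 33; u[24] = 18; u[25] = 12; u[26] = 30; u[27] = 3; u[28] = 33; u[29] = 36; u[30] = 30.
The sequence repeats with period 28.
(1928 - 1) mod 28 = 23, so u[1928] = u[24] = 18.

18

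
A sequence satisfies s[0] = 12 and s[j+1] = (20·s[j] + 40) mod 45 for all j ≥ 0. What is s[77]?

We have s[0] = 12; s[1] = 10; s[2] = 15; s[3] = 25; s[4] = 0; s[5] = 40; s[6] = 30; s[7] = 10.
Since s[7] = s[1] = 10, the sequence is eventually periodic: after a pre-period of length 1 it cycles with period 6.
For j ≥ 1, s[j] depends only on (j - 1) mod 6. (77 - 1) mod 6 = 4, so s[77] = s[5] = 40.

40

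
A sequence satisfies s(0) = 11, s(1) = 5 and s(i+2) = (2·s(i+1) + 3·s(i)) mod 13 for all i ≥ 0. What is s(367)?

s(0) = 11, s(1) = 5, s(2) = 4, s(3) = 10, s(4) = 6, s(5) = 3, s(6) = 11, s(7) = 5.
Since (s(6), s(7)) = (s(0), s(1)) = (11, 5) (two consecutive terms determine the rest), the sequence is periodic with period 6.
(367 - 0) mod 6 = 1, so s(367) = s(1) = 5.

5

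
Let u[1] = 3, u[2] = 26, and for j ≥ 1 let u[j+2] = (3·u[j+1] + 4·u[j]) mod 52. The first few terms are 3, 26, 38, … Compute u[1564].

10

We have u[1] = 3; u[2] = 26; u[3] = 38; u[4] = 10; u[5] = 26; u[6] = 14; u[7] = 42; u[8] = 26; u[9] = 38.
Since (u[8], u[9]) = (u[2], u[3]) = (26, 38) (two consecutive terms determine the rest), the sequence is eventually periodic: after a pre-period of length 1 it cycles with period 6.
For j ≥ 2, u[j] depends only on (j - 2) mod 6. (1564 - 2) mod 6 = 2, so u[1564] = u[4] = 10.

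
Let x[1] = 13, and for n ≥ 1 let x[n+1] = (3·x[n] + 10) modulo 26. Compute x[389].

23

x[1] = 13; x[2] = 23; x[3] = 1; x[4] = 13.
The sequence repeats with period 3.
So x[389] = x[1 + ((389-1) mod 3)] = x[2] = 23.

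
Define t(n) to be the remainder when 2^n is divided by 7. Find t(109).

Listing terms: t(0) = 1; t(1) = 2; t(2) = 4; t(3) = 1.
The sequence repeats with period 3.
So t(109) = t(0 + ((109-0) mod 3)) = t(1) = 2.

2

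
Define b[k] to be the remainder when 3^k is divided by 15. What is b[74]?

9

Computing terms: b[1] = 3; b[2] = 9; b[3] = 12; b[4] = 6; b[5] = 3.
The sequence repeats with period 4.
So b[74] = b[1 + ((74-1) mod 4)] = b[2] = 9.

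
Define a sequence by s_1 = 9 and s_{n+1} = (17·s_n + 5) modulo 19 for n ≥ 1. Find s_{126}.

17

We have s_1 = 9, s_2 = 6, s_3 = 12, s_4 = 0, s_5 = 5, s_6 = 14, s_7 = 15, s_8 = 13, s_9 = 17, s_{10} = 9.
The sequence repeats with period 9.
(126 - 1) mod 9 = 8, so s_{126} = s_9 = 17.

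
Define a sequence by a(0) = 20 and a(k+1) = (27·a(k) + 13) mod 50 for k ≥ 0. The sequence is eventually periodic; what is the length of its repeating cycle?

Listing terms: a(0) = 20, a(1) = 3, a(2) = 44, a(3) = 1, a(4) = 40, a(5) = 43, a(6) = 24, a(7) = 11, a(8) = 10, a(9) = 33, a(10) = 4, a(11) = 21, a(12) = 30, a(13) = 23, a(14) = 34, a(15) = 31, a(16) = 0, a(17) = 13, a(18) = 14, a(19) = 41, a(20) = 20.
Since a(20) = a(0) = 20, the sequence is periodic with period 20.

20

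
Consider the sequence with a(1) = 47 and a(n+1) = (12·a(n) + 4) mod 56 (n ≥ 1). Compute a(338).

36

Listing terms: a(1) = 47,  a(2) = 8,  a(3) = 44,  a(4) = 28,  a(5) = 4,  a(6) = 52,  a(7) = 12,  a(8) = 36,  a(9) = 44.
Since a(9) = a(3) = 44, the sequence is eventually periodic: after a pre-period of length 2 it cycles with period 6.
For n ≥ 3, a(n) depends only on (n - 3) mod 6. (338 - 3) mod 6 = 5, so a(338) = a(8) = 36.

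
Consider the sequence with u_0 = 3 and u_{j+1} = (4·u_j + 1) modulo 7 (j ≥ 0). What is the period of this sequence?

3

We have u_0 = 3; u_1 = 6; u_2 = 4; u_3 = 3.
Since u_3 = u_0 = 3, the sequence is periodic with period 3.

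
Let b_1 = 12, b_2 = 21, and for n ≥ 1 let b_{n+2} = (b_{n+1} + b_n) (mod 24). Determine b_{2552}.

b_1 = 12; b_2 = 21; b_3 = 9; b_4 = 6; b_5 = 15; b_6 = 21; b_7 = 12; b_8 = 9; b_9 = 21; b_{10} = 6; b_{11} = 3; b_{12} = 9; b_{13} = 12; b_{14} = 21.
The sequence repeats with period 12.
So b_{2552} = b_{1 + ((2552-1) mod 12)} = b_8 = 9.

9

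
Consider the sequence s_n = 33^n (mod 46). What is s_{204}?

We have s_1 = 33, s_2 = 31, s_3 = 11, s_4 = 41, s_5 = 19, s_6 = 29, s_7 = 37, s_8 = 25, s_9 = 43, s_{10} = 39, s_{11} = 45, s_{12} = 13, s_{13} = 15, s_{14} = 35, s_{15} = 5, s_{16} = 27, s_{17} = 17, s_{18} = 9, s_{19} = 21, s_{20} = 3, s_{21} = 7, s_{22} = 1, s_{23} = 33.
The sequence repeats with period 22.
So s_{204} = s_{1 + ((204-1) mod 22)} = s_6 = 29.

29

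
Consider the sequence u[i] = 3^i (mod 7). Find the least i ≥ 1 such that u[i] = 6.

3

Listing terms: u[0] = 1; u[1] = 3; u[2] = 2; u[3] = 6; u[4] = 4; u[5] = 5; u[6] = 1.
The sequence repeats with period 6.
The value 6 first appears (with i ≥ 1) at u[3].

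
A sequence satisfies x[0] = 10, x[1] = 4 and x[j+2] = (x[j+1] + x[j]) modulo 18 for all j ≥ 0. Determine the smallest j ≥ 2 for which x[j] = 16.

8

x[0] = 10,  x[1] = 4,  x[2] = 14,  x[3] = 0,  x[4] = 14,  x[5] = 14,  x[6] = 10,  x[7] = 6,  x[8] = 16,  x[9] = 4,  x[10] = 2,  x[11] = 6,  x[12] = 8,  x[13] = 14,  x[14] = 4,  x[15] = 0,  x[16] = 4,  x[17] = 4,  x[18] = 8,  x[19] = 12,  x[20] = 2,  x[21] = 14,  x[22] = 16,  x[23] = 12,  x[24] = 10,  x[25] = 4.
Since (x[24], x[25]) = (x[0], x[1]) = (10, 4) (two consecutive terms determine the rest), the sequence is periodic with period 24.
The value 16 first appears (with j ≥ 2) at x[8].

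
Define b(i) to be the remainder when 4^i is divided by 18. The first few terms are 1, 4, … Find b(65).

16

We have b(0) = 1, b(1) = 4, b(2) = 16, b(3) = 10, b(4) = 4.
Since b(4) = b(1) = 4, the sequence is eventually periodic: after a pre-period of length 1 it cycles with period 3.
For i ≥ 1, b(i) depends only on (i - 1) mod 3. (65 - 1) mod 3 = 1, so b(65) = b(2) = 16.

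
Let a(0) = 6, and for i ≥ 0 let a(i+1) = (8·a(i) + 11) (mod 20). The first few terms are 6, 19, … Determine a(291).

15

Computing terms: a(0) = 6; a(1) = 19; a(2) = 3; a(3) = 15; a(4) = 11; a(5) = 19.
Since a(5) = a(1) = 19, the sequence is eventually periodic: after a pre-period of length 1 it cycles with period 4.
For i ≥ 1, a(i) depends only on (i - 1) mod 4. (291 - 1) mod 4 = 2, so a(291) = a(3) = 15.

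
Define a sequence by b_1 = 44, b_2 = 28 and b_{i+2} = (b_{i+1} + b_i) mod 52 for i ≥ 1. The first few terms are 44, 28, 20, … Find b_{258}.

12

Listing terms: b_1 = 44; b_2 = 28; b_3 = 20; b_4 = 48; b_5 = 16; b_6 = 12; b_7 = 28; b_8 = 40; b_9 = 16; b_{10} = 4; b_{11} = 20; b_{12} = 24; b_{13} = 44; b_{14} = 16; b_{15} = 8; b_{16} = 24; b_{17} = 32; b_{18} = 4; b_{19} = 36; b_{20} = 40; b_{21} = 24; b_{22} = 12; b_{23} = 36; b_{24} = 48; b_{25} = 32; b_{26} = 28; b_{27} = 8; b_{28} = 36; b_{29} = 44; b_{30} = 28.
The sequence repeats with period 28.
So b_{258} = b_{1 + ((258-1) mod 28)} = b_6 = 12.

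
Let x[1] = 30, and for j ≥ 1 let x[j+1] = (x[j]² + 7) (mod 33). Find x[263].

Listing terms: x[1] = 30,  x[2] = 16,  x[3] = 32,  x[4] = 8,  x[5] = 5,  x[6] = 32.
Since x[6] = x[3] = 32, the sequence is eventually periodic: after a pre-period of length 2 it cycles with period 3.
For j ≥ 3, x[j] depends only on (j - 3) mod 3. (263 - 3) mod 3 = 2, so x[263] = x[5] = 5.

5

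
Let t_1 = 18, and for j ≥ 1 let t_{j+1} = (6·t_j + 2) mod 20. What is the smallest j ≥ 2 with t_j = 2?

Listing terms: t_1 = 18, t_2 = 10, t_3 = 2, t_4 = 14, t_5 = 6, t_6 = 18.
Since t_6 = t_1 = 18, the sequence is periodic with period 5.
The value 2 first appears (with j ≥ 2) at t_3.

3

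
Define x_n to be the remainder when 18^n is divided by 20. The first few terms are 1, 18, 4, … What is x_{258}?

4

Listing terms: x_0 = 1, x_1 = 18, x_2 = 4, x_3 = 12, x_4 = 16, x_5 = 8, x_6 = 4.
Since x_6 = x_2 = 4, the sequence is eventually periodic: after a pre-period of length 2 it cycles with period 4.
For n ≥ 2, x_n depends only on (n - 2) mod 4. (258 - 2) mod 4 = 0, so x_{258} = x_2 = 4.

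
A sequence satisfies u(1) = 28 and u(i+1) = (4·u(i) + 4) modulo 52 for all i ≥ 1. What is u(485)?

Listing terms: u(1) = 28,  u(2) = 12,  u(3) = 0,  u(4) = 4,  u(5) = 20,  u(6) = 32,  u(7) = 28.
Since u(7) = u(1) = 28, the sequence is periodic with period 6.
(485 - 1) mod 6 = 4, so u(485) = u(5) = 20.

20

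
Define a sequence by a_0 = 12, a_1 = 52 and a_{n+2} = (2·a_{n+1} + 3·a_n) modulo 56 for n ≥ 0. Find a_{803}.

28

a_0 = 12, a_1 = 52, a_2 = 28, a_3 = 44, a_4 = 4, a_5 = 28, a_6 = 12, a_7 = 52.
Since (a_6, a_7) = (a_0, a_1) = (12, 52) (two consecutive terms determine the rest), the sequence is periodic with period 6.
So a_{803} = a_{0 + ((803-0) mod 6)} = a_5 = 28.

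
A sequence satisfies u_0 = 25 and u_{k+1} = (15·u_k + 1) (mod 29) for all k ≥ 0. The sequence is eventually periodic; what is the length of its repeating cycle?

28

Listing terms: u_0 = 25; u_1 = 28; u_2 = 15; u_3 = 23; u_4 = 27; u_5 = 0; u_6 = 1; u_7 = 16; u_8 = 9; u_9 = 20; u_{10} = 11; u_{11} = 21; u_{12} = 26; u_{13} = 14; u_{14} = 8; u_{15} = 5; u_{16} = 18; u_{17} = 10; u_{18} = 6; u_{19} = 4; u_{20} = 3; u_{21} = 17; u_{22} = 24; u_{23} = 13; u_{24} = 22; u_{25} = 12; u_{26} = 7; u_{27} = 19; u_{28} = 25.
Since u_{28} = u_0 = 25, the sequence is periodic with period 28.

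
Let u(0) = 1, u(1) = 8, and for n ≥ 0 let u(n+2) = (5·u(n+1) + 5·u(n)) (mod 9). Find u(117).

1

Computing terms: u(0) = 1, u(1) = 8, u(2) = 0, u(3) = 4, u(4) = 2, u(5) = 3, u(6) = 7, u(7) = 5, u(8) = 6, u(9) = 1, u(10) = 8.
The sequence repeats with period 9.
So u(117) = u(0 + ((117-0) mod 9)) = u(0) = 1.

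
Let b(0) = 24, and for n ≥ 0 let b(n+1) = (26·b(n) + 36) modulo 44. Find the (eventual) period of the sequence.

We have b(0) = 24,  b(1) = 0,  b(2) = 36,  b(3) = 4,  b(4) = 8,  b(5) = 24.
The sequence repeats with period 5.

5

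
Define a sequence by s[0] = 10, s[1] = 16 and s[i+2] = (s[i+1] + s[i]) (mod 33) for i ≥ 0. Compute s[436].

2

Computing terms: s[0] = 10; s[1] = 16; s[2] = 26; s[3] = 9; s[4] = 2; s[5] = 11; s[6] = 13; s[7] = 24; s[8] = 4; s[9] = 28; s[10] = 32; s[11] = 27; s[12] = 26; s[13] = 20; s[14] = 13; s[15] = 0; s[16] = 13; s[17] = 13; s[18] = 26; s[19] = 6; s[20] = 32; s[21] = 5; s[22] = 4; s[23] = 9; s[24] = 13; s[25] = 22; s[26] = 2; s[27] = 24; s[28] = 26; s[29] = 17; s[30] = 10; s[31] = 27; s[32] = 4; s[33] = 31; s[34] = 2; s[35] = 0; s[36] = 2; s[37] = 2; s[38] = 4; s[39] = 6; s[40] = 10; s[41] = 16.
The sequence repeats with period 40.
(436 - 0) mod 40 = 36, so s[436] = s[36] = 2.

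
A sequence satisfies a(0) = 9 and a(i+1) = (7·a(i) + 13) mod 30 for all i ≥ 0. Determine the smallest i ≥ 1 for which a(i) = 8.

11

Computing terms: a(0) = 9, a(1) = 16, a(2) = 5, a(3) = 18, a(4) = 19, a(5) = 26, a(6) = 15, a(7) = 28, a(8) = 29, a(9) = 6, a(10) = 25, a(11) = 8, a(12) = 9.
Since a(12) = a(0) = 9, the sequence is periodic with period 12.
The value 8 first appears (with i ≥ 1) at a(11).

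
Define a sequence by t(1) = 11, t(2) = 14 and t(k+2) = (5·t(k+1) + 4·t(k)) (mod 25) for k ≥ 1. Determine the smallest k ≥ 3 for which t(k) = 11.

t(1) = 11,  t(2) = 14,  t(3) = 14,  t(4) = 1,  t(5) = 11,  t(6) = 9,  t(7) = 14,  t(8) = 6,  t(9) = 11,  t(10) = 4,  t(11) = 14,  t(12) = 11,  t(13) = 11,  t(14) = 24,  t(15) = 14,  t(16) = 16,  t(17) = 11,  t(18) = 19,  t(19) = 14,  t(20) = 21,  t(21) = 11,  t(22) = 14.
Since (t(21), t(22)) = (t(1), t(2)) = (11, 14) (two consecutive terms determine the rest), the sequence is periodic with period 20.
The value 11 first appears (with k ≥ 3) at t(5).

5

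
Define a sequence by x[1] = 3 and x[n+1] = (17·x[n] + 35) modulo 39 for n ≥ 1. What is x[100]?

17

x[1] = 3,  x[2] = 8,  x[3] = 15,  x[4] = 17,  x[5] = 12,  x[6] = 5,  x[7] = 3.
Since x[7] = x[1] = 3, the sequence is periodic with period 6.
So x[100] = x[1 + ((100-1) mod 6)] = x[4] = 17.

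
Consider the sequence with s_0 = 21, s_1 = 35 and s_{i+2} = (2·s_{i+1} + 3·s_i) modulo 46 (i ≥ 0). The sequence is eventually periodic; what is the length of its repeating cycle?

Computing terms: s_0 = 21,  s_1 = 35,  s_2 = 41,  s_3 = 3,  s_4 = 37,  s_5 = 37,  s_6 = 1,  s_7 = 21,  s_8 = 45,  s_9 = 15,  s_{10} = 27,  s_{11} = 7,  s_{12} = 3,  s_{13} = 27,  s_{14} = 17,  s_{15} = 23,  s_{16} = 5,  s_{17} = 33,  s_{18} = 35,  s_{19} = 31,  s_{20} = 29,  s_{21} = 13,  s_{22} = 21,  s_{23} = 35.
Since (s_{22}, s_{23}) = (s_0, s_1) = (21, 35) (two consecutive terms determine the rest), the sequence is periodic with period 22.

22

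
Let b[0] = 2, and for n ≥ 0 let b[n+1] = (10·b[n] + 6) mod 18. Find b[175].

Computing terms: b[0] = 2,  b[1] = 8,  b[2] = 14,  b[3] = 2.
The sequence repeats with period 3.
(175 - 0) mod 3 = 1, so b[175] = b[1] = 8.

8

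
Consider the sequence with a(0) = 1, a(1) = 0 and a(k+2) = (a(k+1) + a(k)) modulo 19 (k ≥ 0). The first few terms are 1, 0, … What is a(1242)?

1

Computing terms: a(0) = 1; a(1) = 0; a(2) = 1; a(3) = 1; a(4) = 2; a(5) = 3; a(6) = 5; a(7) = 8; a(8) = 13; a(9) = 2; a(10) = 15; a(11) = 17; a(12) = 13; a(13) = 11; a(14) = 5; a(15) = 16; a(16) = 2; a(17) = 18; a(18) = 1; a(19) = 0.
The sequence repeats with period 18.
So a(1242) = a(0 + ((1242-0) mod 18)) = a(0) = 1.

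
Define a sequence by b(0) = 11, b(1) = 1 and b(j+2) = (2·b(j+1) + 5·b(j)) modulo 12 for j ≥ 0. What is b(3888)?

We have b(0) = 11,  b(1) = 1,  b(2) = 9,  b(3) = 11,  b(4) = 7,  b(5) = 9,  b(6) = 5,  b(7) = 7,  b(8) = 3,  b(9) = 5,  b(10) = 1,  b(11) = 3,  b(12) = 11,  b(13) = 1.
Since (b(12), b(13)) = (b(0), b(1)) = (11, 1) (two consecutive terms determine the rest), the sequence is periodic with period 12.
So b(3888) = b(0 + ((3888-0) mod 12)) = b(0) = 11.

11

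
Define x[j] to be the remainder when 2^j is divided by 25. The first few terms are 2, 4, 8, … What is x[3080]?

We have x[1] = 2,  x[2] = 4,  x[3] = 8,  x[4] = 16,  x[5] = 7,  x[6] = 14,  x[7] = 3,  x[8] = 6,  x[9] = 12,  x[10] = 24,  x[11] = 23,  x[12] = 21,  x[13] = 17,  x[14] = 9,  x[15] = 18,  x[16] = 11,  x[17] = 22,  x[18] = 19,  x[19] = 13,  x[20] = 1,  x[21] = 2.
The sequence repeats with period 20.
(3080 - 1) mod 20 = 19, so x[3080] = x[20] = 1.

1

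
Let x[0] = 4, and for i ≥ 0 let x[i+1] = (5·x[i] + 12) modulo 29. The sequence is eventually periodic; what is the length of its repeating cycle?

14

x[0] = 4,  x[1] = 3,  x[2] = 27,  x[3] = 2,  x[4] = 22,  x[5] = 6,  x[6] = 13,  x[7] = 19,  x[8] = 20,  x[9] = 25,  x[10] = 21,  x[11] = 1,  x[12] = 17,  x[13] = 10,  x[14] = 4.
The sequence repeats with period 14.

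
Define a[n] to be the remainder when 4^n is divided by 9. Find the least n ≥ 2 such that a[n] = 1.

Computing terms: a[1] = 4; a[2] = 7; a[3] = 1; a[4] = 4.
The sequence repeats with period 3.
The value 1 first appears (with n ≥ 2) at a[3].

3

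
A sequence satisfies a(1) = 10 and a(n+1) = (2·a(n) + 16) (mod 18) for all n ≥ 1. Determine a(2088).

Computing terms: a(1) = 10, a(2) = 0, a(3) = 16, a(4) = 12, a(5) = 4, a(6) = 6, a(7) = 10.
The sequence repeats with period 6.
(2088 - 1) mod 6 = 5, so a(2088) = a(6) = 6.

6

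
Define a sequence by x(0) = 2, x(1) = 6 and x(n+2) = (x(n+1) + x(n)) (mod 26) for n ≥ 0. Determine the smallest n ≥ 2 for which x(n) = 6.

We have x(0) = 2; x(1) = 6; x(2) = 8; x(3) = 14; x(4) = 22; x(5) = 10; x(6) = 6; x(7) = 16; x(8) = 22; x(9) = 12; x(10) = 8; x(11) = 20; x(12) = 2; x(13) = 22; x(14) = 24; x(15) = 20; x(16) = 18; x(17) = 12; x(18) = 4; x(19) = 16; x(20) = 20; x(21) = 10; x(22) = 4; x(23) = 14; x(24) = 18; x(25) = 6; x(26) = 24; x(27) = 4; x(28) = 2; x(29) = 6.
The sequence repeats with period 28.
The value 6 first appears (with n ≥ 2) at x(6).

6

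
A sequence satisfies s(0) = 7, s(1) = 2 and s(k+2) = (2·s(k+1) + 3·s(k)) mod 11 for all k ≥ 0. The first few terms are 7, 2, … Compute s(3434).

0

We have s(0) = 7,  s(1) = 2,  s(2) = 3,  s(3) = 1,  s(4) = 0,  s(5) = 3,  s(6) = 6,  s(7) = 10,  s(8) = 5,  s(9) = 7,  s(10) = 7,  s(11) = 2.
Since (s(10), s(11)) = (s(0), s(1)) = (7, 2) (two consecutive terms determine the rest), the sequence is periodic with period 10.
So s(3434) = s(0 + ((3434-0) mod 10)) = s(4) = 0.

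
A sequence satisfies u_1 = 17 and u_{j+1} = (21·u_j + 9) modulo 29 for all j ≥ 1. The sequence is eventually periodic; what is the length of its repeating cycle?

28

Listing terms: u_1 = 17,  u_2 = 18,  u_3 = 10,  u_4 = 16,  u_5 = 26,  u_6 = 4,  u_7 = 6,  u_8 = 19,  u_9 = 2,  u_{10} = 22,  u_{11} = 7,  u_{12} = 11,  u_{13} = 8,  u_{14} = 3,  u_{15} = 14,  u_{16} = 13,  u_{17} = 21,  u_{18} = 15,  u_{19} = 5,  u_{20} = 27,  u_{21} = 25,  u_{22} = 12,  u_{23} = 0,  u_{24} = 9,  u_{25} = 24,  u_{26} = 20,  u_{27} = 23,  u_{28} = 28,  u_{29} = 17.
Since u_{29} = u_1 = 17, the sequence is periodic with period 28.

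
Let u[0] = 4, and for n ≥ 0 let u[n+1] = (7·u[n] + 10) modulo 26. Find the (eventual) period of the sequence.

u[0] = 4, u[1] = 12, u[2] = 16, u[3] = 18, u[4] = 6, u[5] = 0, u[6] = 10, u[7] = 2, u[8] = 24, u[9] = 22, u[10] = 8, u[11] = 14, u[12] = 4.
The sequence repeats with period 12.

12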